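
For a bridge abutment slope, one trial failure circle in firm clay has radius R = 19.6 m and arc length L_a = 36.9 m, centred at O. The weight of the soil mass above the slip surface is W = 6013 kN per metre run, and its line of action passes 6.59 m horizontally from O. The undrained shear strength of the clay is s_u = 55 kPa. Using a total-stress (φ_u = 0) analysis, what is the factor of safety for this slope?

Taking moments about the centre O, the resisting moment is provided by the undrained shear strength acting along the arc:
M_R = s_u·L_a·R = 55·36.90·19.6 = 39778.2 kN·m/m
M_D = W·d = 6013·6.59 = 39625.7 kN·m/m
FS = M_R / M_D = 39778.2 / 39625.7 = 1.004

FS = 1.00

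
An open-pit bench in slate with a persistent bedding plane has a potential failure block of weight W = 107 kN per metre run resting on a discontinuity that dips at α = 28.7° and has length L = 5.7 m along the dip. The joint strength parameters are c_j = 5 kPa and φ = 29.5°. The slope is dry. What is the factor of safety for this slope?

FS = 1.59

Resolving the block weight along and normal to the plane and applying the Mohr–Coulomb strength on the joint:
N' = W cosα = 107·cos28.7° = 93.9 kN/m
Driving force T = W sinα = 107·sin28.7° = 51.4 kN/m
Resisting force R = c_j·L + N'·tanφ = 5·5.7 + 93.9·tan29.5° = 28.5 + 53.1 = 81.6 kN/m
FS = R / T = 81.6 / 51.4 = 1.588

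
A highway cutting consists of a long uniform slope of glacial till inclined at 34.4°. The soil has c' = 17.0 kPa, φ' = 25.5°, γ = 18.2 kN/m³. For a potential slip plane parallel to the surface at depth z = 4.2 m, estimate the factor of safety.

FS = 1.17

For an infinite slope with a slip plane parallel to the surface (no pore pressure): FS = [c' + γz cos²β tanφ'] / [γz sinβ cosβ].
γz = 18.2·4.2 = 76.44 kN/m²
Numerator = 17.0 + 76.44·cos²34.4°·tan25.5° = 17.0 + 76.44·0.6808·0.4770 = 41.822 kPa
Denominator = 76.44·sin34.4°·cos34.4° = 76.44·0.5650·0.8251 = 35.633 kPa
FS = 41.822 / 35.633 = 1.174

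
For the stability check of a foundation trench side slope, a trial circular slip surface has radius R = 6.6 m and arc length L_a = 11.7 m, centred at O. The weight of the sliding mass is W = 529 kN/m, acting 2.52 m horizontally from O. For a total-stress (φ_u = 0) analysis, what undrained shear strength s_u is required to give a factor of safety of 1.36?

s_u = 23.5 kPa

FS = s_u·L_a·R / (W·d), so s_u = FS·W·d / (L_a·R).
s_u = 1.36·529·2.52 / (11.70·6.6) = 1813.0 / 77.22 = 23.48 kPa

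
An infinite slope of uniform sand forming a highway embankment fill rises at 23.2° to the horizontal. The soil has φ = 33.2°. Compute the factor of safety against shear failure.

For a dry cohesionless infinite slope the factor of safety is FS = tanφ / tanβ.
FS = tan33.2° / tan23.2° = 0.6544 / 0.4286 = 1.527

FS = 1.53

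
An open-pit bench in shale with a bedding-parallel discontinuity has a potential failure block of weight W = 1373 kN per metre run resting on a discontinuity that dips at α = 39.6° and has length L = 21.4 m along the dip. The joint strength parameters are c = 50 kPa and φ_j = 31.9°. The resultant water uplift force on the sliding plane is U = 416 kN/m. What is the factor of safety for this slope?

FS = 1.68

Resolving the block weight along and normal to the plane and applying the Mohr–Coulomb strength on the joint:
N' = W cosα − U = 1373·cos39.6° − 416 = 641.9 kN/m
Driving force T = W sinα = 1373·sin39.6° = 875.2 kN/m
Resisting force R = c·L + N'·tanφ_j = 50·21.4 + 641.9·tan31.9° = 1070.0 + 399.6 = 1469.6 kN/m
FS = R / T = 1469.6 / 875.2 = 1.679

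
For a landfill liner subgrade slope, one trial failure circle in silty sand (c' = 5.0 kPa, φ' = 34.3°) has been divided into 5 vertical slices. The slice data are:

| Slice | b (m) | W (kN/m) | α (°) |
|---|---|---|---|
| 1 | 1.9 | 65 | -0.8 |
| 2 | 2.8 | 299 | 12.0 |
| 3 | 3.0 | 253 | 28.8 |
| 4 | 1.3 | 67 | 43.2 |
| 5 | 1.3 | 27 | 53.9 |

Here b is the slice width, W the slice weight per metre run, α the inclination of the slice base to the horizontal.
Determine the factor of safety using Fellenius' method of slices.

Ordinary method of slices: FS = Σ[c'·Δl_i + (W_i cosα_i)·tanφ'] / Σ W_i sinα_i, with Δl_i = b_i / cosα_i.
Slice 1: Δl = 1.9/cos(-0.8°) = 1.900 m; N'_1 = 65·cos(-0.8°) = 65.0; c'Δl = 9.50; W sinα = -0.9
Slice 2: Δl = 2.8/cos12.0° = 2.863 m; N'_2 = 299·cos12.0° = 292.5; c'Δl = 14.31; W sinα = 62.2
Slice 3: Δl = 3.0/cos28.8° = 3.423 m; N'_3 = 253·cos28.8° = 221.7; c'Δl = 17.12; W sinα = 121.9
Slice 4: Δl = 1.3/cos43.2° = 1.783 m; N'_4 = 67·cos43.2° = 48.8; c'Δl = 8.92; W sinα = 45.9
Slice 5: Δl = 1.3/cos53.9° = 2.206 m; N'_5 = 27·cos53.9° = 15.9; c'Δl = 11.03; W sinα = 21.8
Σc'Δl = 60.9 kN/m; ΣN' = 643.9 kN/m; ΣW sinα = 250.8 kN/m
Resisting = 60.9 + 643.9·tan34.3° = 60.9 + 439.2 = 500.1 kN/m
FS = 500.1 / 250.8 = 1.994

FS = 1.99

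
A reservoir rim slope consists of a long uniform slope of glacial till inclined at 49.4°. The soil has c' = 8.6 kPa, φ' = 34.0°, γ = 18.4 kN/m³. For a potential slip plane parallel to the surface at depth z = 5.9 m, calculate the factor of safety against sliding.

For an infinite slope with a slip plane parallel to the surface (no pore pressure): FS = [c' + γz cos²β tanφ'] / [γz sinβ cosβ].
γz = 18.4·5.9 = 108.56 kN/m²
Numerator = 8.6 + 108.56·cos²49.4°·tan34.0° = 8.6 + 108.56·0.4235·0.6745 = 39.611 kPa
Denominator = 108.56·sin49.4°·cos49.4° = 108.56·0.7593·0.6508 = 53.641 kPa
FS = 39.611 / 53.641 = 0.738

FS = 0.74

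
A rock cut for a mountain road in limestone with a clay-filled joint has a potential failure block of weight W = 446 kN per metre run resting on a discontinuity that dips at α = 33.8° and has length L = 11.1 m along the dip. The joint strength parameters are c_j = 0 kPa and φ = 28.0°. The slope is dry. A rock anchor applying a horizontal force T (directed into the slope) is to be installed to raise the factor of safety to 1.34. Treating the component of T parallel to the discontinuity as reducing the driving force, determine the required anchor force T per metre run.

Resolving forces along and normal to the sliding plane, with the horizontal anchor force T adding T·sinα to the effective normal force and T·cosα acting up the plane against the driving force:
FS = [c_jL + (W cosα + T sinα) tanφ] / [W sinα − T cosα]
Without the anchor: N' = 370.6 kN/m, driving T_d = 248.1 kN/m, resisting R = 0·11.1 + 370.6·tan28.0° = 197.1 kN/m, FS = 0.79.
Setting FS = 1.34 and solving for T:
1.34·(248.1 − T cos33.8°) = 197.1 + T sin33.8°·tan28.0°
T·(sin33.8°·tan28.0° + 1.34·cos33.8°) = 1.34·248.1 − 197.1
T·(0.5563·0.5317 + 1.34·0.8310) = 332.5 − 197.1 = 135.4
T·1.4093 = 135.4
T = 96.1 kN/m

T = 96 kN/m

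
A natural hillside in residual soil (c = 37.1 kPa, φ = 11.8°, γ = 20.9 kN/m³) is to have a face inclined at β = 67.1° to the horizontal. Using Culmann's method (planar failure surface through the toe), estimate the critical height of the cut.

H_c = 14.86 m

Culmann's analysis gives the critical failure plane at α_cr = (β + φ)/2 = (67.1 + 11.8)/2 = 39.4°, and the critical height
H_c = (4c/γ) · sinβ cosφ / [1 − cos(β − φ)]
    = (4·37.1/20.9) · sin67.1°·cos11.8° / [1 − cos(55.3°)]
    = 7.100 · 0.9212·0.9789 / [1 − 0.5693]
    = 7.100 · 0.9017 / 0.4307
    = 14.86 m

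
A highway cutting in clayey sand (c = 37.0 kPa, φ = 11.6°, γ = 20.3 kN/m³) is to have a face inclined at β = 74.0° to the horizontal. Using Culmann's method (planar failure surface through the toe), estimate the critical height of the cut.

H_c = 12.79 m

Culmann's analysis gives the critical failure plane at α_cr = (β + φ)/2 = (74.0 + 11.6)/2 = 42.8°, and the critical height
H_c = (4c/γ) · sinβ cosφ / [1 − cos(β − φ)]
    = (4·37.0/20.3) · sin74.0°·cos11.6° / [1 − cos(62.4°)]
    = 7.291 · 0.9613·0.9796 / [1 − 0.4633]
    = 7.291 · 0.9416 / 0.5367
    = 12.79 m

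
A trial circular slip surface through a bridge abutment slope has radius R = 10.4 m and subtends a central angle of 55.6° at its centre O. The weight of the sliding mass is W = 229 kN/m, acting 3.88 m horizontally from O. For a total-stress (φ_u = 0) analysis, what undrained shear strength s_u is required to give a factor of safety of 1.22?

s_u = 10.3 kPa

FS = s_u·L_a·R / (W·d), so s_u = FS·W·d / (L_a·R).
Arc length L_a = R·θ = 10.4·(55.6°·π/180) = 10.4·0.9704 = 10.09 m
s_u = 1.22·229·3.88 / (10.09·10.4) = 1084.0 / 104.96 = 10.33 kPa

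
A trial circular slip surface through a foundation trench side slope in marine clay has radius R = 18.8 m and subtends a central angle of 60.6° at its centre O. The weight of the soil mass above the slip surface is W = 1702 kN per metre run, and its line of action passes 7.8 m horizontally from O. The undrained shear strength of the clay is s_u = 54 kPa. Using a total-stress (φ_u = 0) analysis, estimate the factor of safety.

Taking moments about the centre O, the resisting moment is provided by the undrained shear strength acting along the arc:
Arc length L_a = R·θ = 18.8·(60.6°·π/180) = 18.8·1.0577 = 19.88 m
M_R = s_u·L_a·R = 54·19.88·18.8 = 20186.4 kN·m/m
M_D = W·d = 1702·7.8 = 13275.6 kN·m/m
FS = M_R / M_D = 20186.4 / 13275.6 = 1.521

FS = 1.52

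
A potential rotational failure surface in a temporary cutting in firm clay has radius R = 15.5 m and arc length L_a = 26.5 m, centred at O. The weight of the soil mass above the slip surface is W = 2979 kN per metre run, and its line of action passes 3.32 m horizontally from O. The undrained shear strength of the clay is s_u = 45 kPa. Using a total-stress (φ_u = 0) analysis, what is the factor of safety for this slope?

FS = 1.87

Taking moments about the centre O, the resisting moment is provided by the undrained shear strength acting along the arc:
M_R = s_u·L_a·R = 45·26.50·15.5 = 18483.8 kN·m/m
M_D = W·d = 2979·3.32 = 9890.3 kN·m/m
FS = M_R / M_D = 18483.8 / 9890.3 = 1.869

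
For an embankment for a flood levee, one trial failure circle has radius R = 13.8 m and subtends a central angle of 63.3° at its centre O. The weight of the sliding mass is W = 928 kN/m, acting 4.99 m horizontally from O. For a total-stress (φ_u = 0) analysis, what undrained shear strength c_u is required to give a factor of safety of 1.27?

c_u = 28.0 kPa

FS = c_u·L_a·R / (W·d), so c_u = FS·W·d / (L_a·R).
Arc length L_a = R·θ = 13.8·(63.3°·π/180) = 13.8·1.1048 = 15.25 m
c_u = 1.27·928·4.99 / (15.25·13.8) = 5881.0 / 210.40 = 27.95 kPa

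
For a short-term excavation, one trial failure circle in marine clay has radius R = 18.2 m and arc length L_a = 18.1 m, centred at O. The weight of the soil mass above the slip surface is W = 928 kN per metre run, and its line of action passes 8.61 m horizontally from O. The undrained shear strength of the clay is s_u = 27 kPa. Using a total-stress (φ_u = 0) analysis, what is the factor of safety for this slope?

Taking moments about the centre O, the resisting moment is provided by the undrained shear strength acting along the arc:
M_R = s_u·L_a·R = 27·18.10·18.2 = 8894.3 kN·m/m
M_D = W·d = 928·8.61 = 7990.1 kN·m/m
FS = M_R / M_D = 8894.3 / 7990.1 = 1.113

FS = 1.11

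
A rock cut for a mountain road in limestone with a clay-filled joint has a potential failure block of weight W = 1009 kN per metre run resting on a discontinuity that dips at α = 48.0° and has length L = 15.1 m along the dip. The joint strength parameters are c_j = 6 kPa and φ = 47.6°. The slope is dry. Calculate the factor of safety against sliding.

FS = 1.11

Resolving the block weight along and normal to the plane and applying the Mohr–Coulomb strength on the joint:
N' = W cosα = 1009·cos48.0° = 675.2 kN/m
Driving force T = W sinα = 1009·sin48.0° = 749.8 kN/m
Resisting force R = c_j·L + N'·tanφ = 6·15.1 + 675.2·tan47.6° = 90.6 + 739.4 = 830.0 kN/m
FS = R / T = 830.0 / 749.8 = 1.107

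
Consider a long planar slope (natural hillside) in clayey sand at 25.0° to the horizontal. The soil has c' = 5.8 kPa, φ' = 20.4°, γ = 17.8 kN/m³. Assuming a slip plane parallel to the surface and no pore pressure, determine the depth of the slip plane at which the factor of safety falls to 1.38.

Setting FS = 1.38 in FS = [c' + γz cos²β tanφ'] / [γz sinβ cosβ] and solving for z:
z = c' / [γ cosβ (FS·sinβ − cosβ·tanφ')]
  = 5.8 / [17.8·cos25.0°·(1.38·sin25.0° − cos25.0°·tan20.4°)]
  = 5.8 / [17.8·0.9063·(1.38·0.4226 − 0.9063·0.3719)]
  = 5.8 / 3.9711 = 1.461 m

z = 1.46 m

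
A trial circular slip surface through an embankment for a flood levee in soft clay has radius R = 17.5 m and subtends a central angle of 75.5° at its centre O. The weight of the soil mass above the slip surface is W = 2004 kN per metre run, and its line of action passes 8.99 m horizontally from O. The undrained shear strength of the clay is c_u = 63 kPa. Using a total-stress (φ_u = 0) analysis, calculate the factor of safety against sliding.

Taking moments about the centre O, the resisting moment is provided by the undrained shear strength acting along the arc:
Arc length L_a = R·θ = 17.5·(75.5°·π/180) = 17.5·1.3177 = 23.06 m
M_R = c_u·L_a·R = 63·23.06·17.5 = 25423.8 kN·m/m
M_D = W·d = 2004·8.99 = 18016.0 kN·m/m
FS = M_R / M_D = 25423.8 / 18016.0 = 1.411

FS = 1.41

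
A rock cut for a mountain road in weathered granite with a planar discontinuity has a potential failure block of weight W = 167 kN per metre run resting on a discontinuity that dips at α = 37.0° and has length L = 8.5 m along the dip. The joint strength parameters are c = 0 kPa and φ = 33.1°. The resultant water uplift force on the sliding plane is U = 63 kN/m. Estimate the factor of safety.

FS = 0.46

Resolving the block weight along and normal to the plane and applying the Mohr–Coulomb strength on the joint:
N' = W cosα − U = 167·cos37.0° − 63 = 70.4 kN/m
Driving force T = W sinα = 167·sin37.0° = 100.5 kN/m
Resisting force R = c·L + N'·tanφ = 0·8.5 + 70.4·tan33.1° = 0.0 + 45.9 = 45.9 kN/m
FS = R / T = 45.9 / 100.5 = 0.456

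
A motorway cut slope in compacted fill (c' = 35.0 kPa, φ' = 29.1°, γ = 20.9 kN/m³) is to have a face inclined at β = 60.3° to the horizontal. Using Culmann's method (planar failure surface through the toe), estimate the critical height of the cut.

Culmann's analysis gives the critical failure plane at α_cr = (β + φ')/2 = (60.3 + 29.1)/2 = 44.7°, and the critical height
H_c = (4c'/γ) · sinβ cosφ' / [1 − cos(β − φ')]
    = (4·35.0/20.9) · sin60.3°·cos29.1° / [1 − cos(31.2°)]
    = 6.699 · 0.8686·0.8738 / [1 − 0.8554]
    = 6.699 · 0.7590 / 0.1446
    = 35.15 m

H_c = 35.15 m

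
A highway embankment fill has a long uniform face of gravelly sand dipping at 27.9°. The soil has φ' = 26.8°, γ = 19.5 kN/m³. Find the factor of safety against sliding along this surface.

FS = 0.95

For a dry cohesionless infinite slope the factor of safety is FS = tanφ' / tanβ.
FS = tan26.8° / tan27.9° = 0.5051 / 0.5295 = 0.954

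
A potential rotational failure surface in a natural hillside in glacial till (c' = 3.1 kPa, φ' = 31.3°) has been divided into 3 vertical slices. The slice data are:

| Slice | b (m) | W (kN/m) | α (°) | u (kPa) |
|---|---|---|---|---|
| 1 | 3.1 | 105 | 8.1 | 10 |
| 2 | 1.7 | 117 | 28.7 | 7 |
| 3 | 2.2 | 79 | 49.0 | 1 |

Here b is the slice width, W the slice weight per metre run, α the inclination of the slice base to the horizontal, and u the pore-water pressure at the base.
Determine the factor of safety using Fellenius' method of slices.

Ordinary method of slices: FS = Σ[c'·Δl_i + (W_i cosα_i − u_i·Δl_i)·tanφ'] / Σ W_i sinα_i, with Δl_i = b_i / cosα_i.
Slice 1: Δl = 3.1/cos8.1° = 3.131 m; N'_1 = 105·cos8.1° − 10·3.131 = 72.6; c'Δl = 9.71; W sinα = 14.8
Slice 2: Δl = 1.7/cos28.7° = 1.938 m; N'_2 = 117·cos28.7° − 7·1.938 = 89.1; c'Δl = 6.01; W sinα = 56.2
Slice 3: Δl = 2.2/cos49.0° = 3.353 m; N'_3 = 79·cos49.0° − 1·3.353 = 48.5; c'Δl = 10.40; W sinα = 59.6
Σc'Δl = 26.1 kN/m; ΣN' = 210.2 kN/m; ΣW sinα = 130.6 kN/m
Resisting = 26.1 + 210.2·tan31.3° = 26.1 + 127.8 = 153.9 kN/m
FS = 153.9 / 130.6 = 1.178

FS = 1.18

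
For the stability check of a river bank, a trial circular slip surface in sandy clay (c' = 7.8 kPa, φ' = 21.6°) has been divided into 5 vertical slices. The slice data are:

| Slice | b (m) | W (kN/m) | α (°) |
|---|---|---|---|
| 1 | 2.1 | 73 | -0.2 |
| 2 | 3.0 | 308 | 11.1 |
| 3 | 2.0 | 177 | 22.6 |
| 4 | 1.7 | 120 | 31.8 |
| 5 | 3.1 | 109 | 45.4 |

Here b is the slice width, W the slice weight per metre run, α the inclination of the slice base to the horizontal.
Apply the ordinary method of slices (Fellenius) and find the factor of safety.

Ordinary method of slices: FS = Σ[c'·Δl_i + (W_i cosα_i)·tanφ'] / Σ W_i sinα_i, with Δl_i = b_i / cosα_i.
Slice 1: Δl = 2.1/cos(-0.2°) = 2.100 m; N'_1 = 73·cos(-0.2°) = 73.0; c'Δl = 16.38; W sinα = -0.3
Slice 2: Δl = 3.0/cos11.1° = 3.057 m; N'_2 = 308·cos11.1° = 302.2; c'Δl = 23.85; W sinα = 59.3
Slice 3: Δl = 2.0/cos22.6° = 2.166 m; N'_3 = 177·cos22.6° = 163.4; c'Δl = 16.90; W sinα = 68.0
Slice 4: Δl = 1.7/cos31.8° = 2.000 m; N'_4 = 120·cos31.8° = 102.0; c'Δl = 15.60; W sinα = 63.2
Slice 5: Δl = 3.1/cos45.4° = 4.415 m; N'_5 = 109·cos45.4° = 76.5; c'Δl = 34.44; W sinα = 77.6
Σc'Δl = 107.2 kN/m; ΣN' = 717.2 kN/m; ΣW sinα = 267.9 kN/m
Resisting = 107.2 + 717.2·tan21.6° = 107.2 + 283.9 = 391.1 kN/m
FS = 391.1 / 267.9 = 1.460

FS = 1.46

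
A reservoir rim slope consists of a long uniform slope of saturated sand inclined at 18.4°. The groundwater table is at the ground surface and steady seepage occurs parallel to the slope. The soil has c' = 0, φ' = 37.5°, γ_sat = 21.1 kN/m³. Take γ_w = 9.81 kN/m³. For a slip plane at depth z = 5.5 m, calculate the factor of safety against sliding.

FS = 1.23

With seepage parallel to the slope and the water table at the surface, the effective normal stress on the slip plane uses the buoyant unit weight γ' = γ_sat − γ_w while the driving shear stress uses γ_sat:
FS = [c' + γ' z cos²β tanφ'] / [γ_sat z sinβ cosβ]
(For c' = 0 this reduces to FS = (γ'/γ_sat)·tanφ'/tanβ.)
γ' = 21.1 − 9.81 = 11.29 kN/m³
Numerator = 0.0 + 11.29·5.5·cos²18.4°·tan37.5° = 0.0 + 11.29·5.5·0.9004·0.7673 = 42.900 kPa
Denominator = 21.1·5.5·sin18.4°·cos18.4° = 21.1·5.5·0.3156·0.9489 = 34.758 kPa
FS = 42.900 / 34.758 = 1.234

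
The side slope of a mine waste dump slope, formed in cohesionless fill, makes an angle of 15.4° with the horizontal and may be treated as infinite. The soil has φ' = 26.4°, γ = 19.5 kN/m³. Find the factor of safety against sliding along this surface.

FS = 1.80

For a dry cohesionless infinite slope the factor of safety is FS = tanφ' / tanβ.
FS = tan26.4° / tan15.4° = 0.4964 / 0.2754 = 1.802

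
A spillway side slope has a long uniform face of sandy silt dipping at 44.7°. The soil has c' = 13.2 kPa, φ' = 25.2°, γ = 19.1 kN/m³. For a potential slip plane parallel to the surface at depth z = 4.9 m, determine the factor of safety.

FS = 0.76

For an infinite slope with a slip plane parallel to the surface (no pore pressure): FS = [c' + γz cos²β tanφ'] / [γz sinβ cosβ].
γz = 19.1·4.9 = 93.59 kN/m²
Numerator = 13.2 + 93.59·cos²44.7°·tan25.2° = 13.2 + 93.59·0.5052·0.4706 = 35.451 kPa
Denominator = 93.59·sin44.7°·cos44.7° = 93.59·0.7034·0.7108 = 46.792 kPa
FS = 35.451 / 46.792 = 0.758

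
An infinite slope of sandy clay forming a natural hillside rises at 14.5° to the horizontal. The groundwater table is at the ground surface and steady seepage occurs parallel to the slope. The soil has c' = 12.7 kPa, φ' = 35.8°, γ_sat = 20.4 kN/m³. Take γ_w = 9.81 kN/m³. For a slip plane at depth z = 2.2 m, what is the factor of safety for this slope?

FS = 2.62

With seepage parallel to the slope and the water table at the surface, the effective normal stress on the slip plane uses the buoyant unit weight γ' = γ_sat − γ_w while the driving shear stress uses γ_sat:
FS = [c' + γ' z cos²β tanφ'] / [γ_sat z sinβ cosβ]
γ' = 20.4 − 9.81 = 10.59 kN/m³
Numerator = 12.7 + 10.59·2.2·cos²14.5°·tan35.8° = 12.7 + 10.59·2.2·0.9373·0.7212 = 28.450 kPa
Denominator = 20.4·2.2·sin14.5°·cos14.5° = 20.4·2.2·0.2504·0.9681 = 10.879 kPa
FS = 28.450 / 10.879 = 2.615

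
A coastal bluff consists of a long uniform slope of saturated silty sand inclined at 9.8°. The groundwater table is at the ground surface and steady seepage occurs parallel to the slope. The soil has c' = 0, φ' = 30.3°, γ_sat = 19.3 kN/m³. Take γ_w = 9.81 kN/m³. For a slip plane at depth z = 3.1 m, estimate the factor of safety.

FS = 1.66

With seepage parallel to the slope and the water table at the surface, the effective normal stress on the slip plane uses the buoyant unit weight γ' = γ_sat − γ_w while the driving shear stress uses γ_sat:
FS = [c' + γ' z cos²β tanφ'] / [γ_sat z sinβ cosβ]
(For c' = 0 this reduces to FS = (γ'/γ_sat)·tanφ'/tanβ.)
γ' = 19.3 − 9.81 = 9.49 kN/m³
Numerator = 0.0 + 9.49·3.1·cos²9.8°·tan30.3° = 0.0 + 9.49·3.1·0.9710·0.5844 = 16.693 kPa
Denominator = 19.3·3.1·sin9.8°·cos9.8° = 19.3·3.1·0.1702·0.9854 = 10.035 kPa
FS = 16.693 / 10.035 = 1.663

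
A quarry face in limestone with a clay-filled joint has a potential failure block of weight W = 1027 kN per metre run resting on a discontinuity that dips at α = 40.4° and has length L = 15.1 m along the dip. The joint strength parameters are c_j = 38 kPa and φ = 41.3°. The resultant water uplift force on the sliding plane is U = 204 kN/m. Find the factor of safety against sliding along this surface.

FS = 1.63

Resolving the block weight along and normal to the plane and applying the Mohr–Coulomb strength on the joint:
N' = W cosα − U = 1027·cos40.4° − 204 = 578.1 kN/m
Driving force T = W sinα = 1027·sin40.4° = 665.6 kN/m
Resisting force R = c_j·L + N'·tanφ = 38·15.1 + 578.1·tan41.3° = 573.8 + 507.9 = 1081.7 kN/m
FS = R / T = 1081.7 / 665.6 = 1.625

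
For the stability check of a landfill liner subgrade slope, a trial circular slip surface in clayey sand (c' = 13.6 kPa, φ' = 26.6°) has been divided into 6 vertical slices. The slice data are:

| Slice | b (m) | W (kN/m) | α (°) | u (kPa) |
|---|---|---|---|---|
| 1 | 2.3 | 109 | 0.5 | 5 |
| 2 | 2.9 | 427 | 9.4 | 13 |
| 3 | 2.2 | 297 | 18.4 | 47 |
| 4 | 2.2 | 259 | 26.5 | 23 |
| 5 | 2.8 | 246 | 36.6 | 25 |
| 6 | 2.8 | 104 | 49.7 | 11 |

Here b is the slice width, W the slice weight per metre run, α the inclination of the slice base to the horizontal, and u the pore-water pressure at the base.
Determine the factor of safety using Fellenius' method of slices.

Ordinary method of slices: FS = Σ[c'·Δl_i + (W_i cosα_i − u_i·Δl_i)·tanφ'] / Σ W_i sinα_i, with Δl_i = b_i / cosα_i.
Slice 1: Δl = 2.3/cos0.5° = 2.300 m; N'_1 = 109·cos0.5° − 5·2.300 = 97.5; c'Δl = 31.28; W sinα = 1.0
Slice 2: Δl = 2.9/cos9.4° = 2.939 m; N'_2 = 427·cos9.4° − 13·2.939 = 383.1; c'Δl = 39.98; W sinα = 69.7
Slice 3: Δl = 2.2/cos18.4° = 2.319 m; N'_3 = 297·cos18.4° − 47·2.319 = 172.8; c'Δl = 31.53; W sinα = 93.7
Slice 4: Δl = 2.2/cos26.5° = 2.458 m; N'_4 = 259·cos26.5° − 23·2.458 = 175.2; c'Δl = 33.43; W sinα = 115.6
Slice 5: Δl = 2.8/cos36.6° = 3.488 m; N'_5 = 246·cos36.6° − 25·3.488 = 110.3; c'Δl = 47.43; W sinα = 146.7
Slice 6: Δl = 2.8/cos49.7° = 4.329 m; N'_6 = 104·cos49.7° − 11·4.329 = 19.6; c'Δl = 58.88; W sinα = 79.3
Σc'Δl = 242.5 kN/m; ΣN' = 958.6 kN/m; ΣW sinα = 506.0 kN/m
Resisting = 242.5 + 958.6·tan26.6° = 242.5 + 480.0 = 722.6 kN/m
FS = 722.6 / 506.0 = 1.428

FS = 1.43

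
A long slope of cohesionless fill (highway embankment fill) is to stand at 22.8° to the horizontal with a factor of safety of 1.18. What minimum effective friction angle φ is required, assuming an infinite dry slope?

φ = 26.4°

FS = tanφ/tanβ ⇒ tanφ = FS · tanβ = 1.18 · tan22.8° = 0.4960
φ = arctan(0.4960) = 26.38°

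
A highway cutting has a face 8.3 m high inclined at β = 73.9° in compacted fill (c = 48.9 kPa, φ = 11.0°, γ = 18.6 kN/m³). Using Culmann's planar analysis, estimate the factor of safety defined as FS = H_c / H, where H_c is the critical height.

H_c = (4c/γ) · sinβ cosφ / [1 − cos(β − φ)]
    = (4·48.9/18.6) · sin73.9°·cos11.0° / [1 − cos62.9°]
    = 10.516 · 0.9431 / 0.5445 = 18.22 m
FS = H_c / H = 18.22 / 8.3 = 2.195

FS = 2.19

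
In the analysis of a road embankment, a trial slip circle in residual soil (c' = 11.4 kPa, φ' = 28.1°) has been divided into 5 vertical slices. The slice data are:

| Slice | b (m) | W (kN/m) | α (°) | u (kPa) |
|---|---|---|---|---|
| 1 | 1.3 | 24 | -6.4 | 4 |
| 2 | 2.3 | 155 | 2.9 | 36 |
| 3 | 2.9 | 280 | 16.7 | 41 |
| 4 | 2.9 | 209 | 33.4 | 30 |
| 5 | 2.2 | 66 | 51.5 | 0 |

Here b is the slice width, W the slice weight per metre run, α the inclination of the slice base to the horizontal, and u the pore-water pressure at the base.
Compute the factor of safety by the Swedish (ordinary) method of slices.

FS = 1.35

Ordinary method of slices: FS = Σ[c'·Δl_i + (W_i cosα_i − u_i·Δl_i)·tanφ'] / Σ W_i sinα_i, with Δl_i = b_i / cosα_i.
Slice 1: Δl = 1.3/cos(-6.4°) = 1.308 m; N'_1 = 24·cos(-6.4°) − 4·1.308 = 18.6; c'Δl = 14.91; W sinα = -2.7
Slice 2: Δl = 2.3/cos2.9° = 2.303 m; N'_2 = 155·cos2.9° − 36·2.303 = 71.9; c'Δl = 26.25; W sinα = 7.8
Slice 3: Δl = 2.9/cos16.7° = 3.028 m; N'_3 = 280·cos16.7° − 41·3.028 = 144.1; c'Δl = 34.52; W sinα = 80.5
Slice 4: Δl = 2.9/cos33.4° = 3.474 m; N'_4 = 209·cos33.4° − 30·3.474 = 70.3; c'Δl = 39.60; W sinα = 115.1
Slice 5: Δl = 2.2/cos51.5° = 3.534 m; N'_5 = 66·cos51.5° − 0·3.534 = 41.1; c'Δl = 40.29; W sinα = 51.7
Σc'Δl = 155.6 kN/m; ΣN' = 345.9 kN/m; ΣW sinα = 252.3 kN/m
Resisting = 155.6 + 345.9·tan28.1° = 155.6 + 184.7 = 340.3 kN/m
FS = 340.3 / 252.3 = 1.349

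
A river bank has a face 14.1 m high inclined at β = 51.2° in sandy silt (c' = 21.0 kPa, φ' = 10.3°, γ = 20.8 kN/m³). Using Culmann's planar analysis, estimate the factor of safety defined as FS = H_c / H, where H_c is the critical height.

FS = 0.90

H_c = (4c'/γ) · sinβ cosφ' / [1 − cos(β − φ')]
    = (4·21.0/20.8) · sin51.2°·cos10.3° / [1 − cos40.9°]
    = 4.038 · 0.7668 / 0.2441 = 12.68 m
FS = H_c / H = 12.68 / 14.1 = 0.900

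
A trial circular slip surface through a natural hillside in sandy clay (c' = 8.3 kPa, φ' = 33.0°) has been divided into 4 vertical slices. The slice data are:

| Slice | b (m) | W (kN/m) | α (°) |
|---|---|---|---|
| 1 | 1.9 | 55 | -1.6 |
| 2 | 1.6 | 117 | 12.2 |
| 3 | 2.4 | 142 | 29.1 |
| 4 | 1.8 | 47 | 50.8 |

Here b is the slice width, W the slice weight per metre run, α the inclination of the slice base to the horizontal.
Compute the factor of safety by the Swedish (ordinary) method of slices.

Ordinary method of slices: FS = Σ[c'·Δl_i + (W_i cosα_i)·tanφ'] / Σ W_i sinα_i, with Δl_i = b_i / cosα_i.
Slice 1: Δl = 1.9/cos(-1.6°) = 1.901 m; N'_1 = 55·cos(-1.6°) = 55.0; c'Δl = 15.78; W sinα = -1.5
Slice 2: Δl = 1.6/cos12.2° = 1.637 m; N'_2 = 117·cos12.2° = 114.4; c'Δl = 13.59; W sinα = 24.7
Slice 3: Δl = 2.4/cos29.1° = 2.747 m; N'_3 = 142·cos29.1° = 124.1; c'Δl = 22.80; W sinα = 69.1
Slice 4: Δl = 1.8/cos50.8° = 2.848 m; N'_4 = 47·cos50.8° = 29.7; c'Δl = 23.64; W sinα = 36.4
Σc'Δl = 75.8 kN/m; ΣN' = 323.1 kN/m; ΣW sinα = 128.7 kN/m
Resisting = 75.8 + 323.1·tan33.0° = 75.8 + 209.8 = 285.6 kN/m
FS = 285.6 / 128.7 = 2.220

FS = 2.22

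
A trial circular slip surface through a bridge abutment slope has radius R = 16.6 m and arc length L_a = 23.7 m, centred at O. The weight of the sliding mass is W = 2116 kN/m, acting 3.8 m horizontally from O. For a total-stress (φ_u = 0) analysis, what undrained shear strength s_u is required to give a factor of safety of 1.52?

s_u = 31.1 kPa

FS = s_u·L_a·R / (W·d), so s_u = FS·W·d / (L_a·R).
s_u = 1.52·2116·3.8 / (23.70·16.6) = 12222.0 / 393.42 = 31.07 kPa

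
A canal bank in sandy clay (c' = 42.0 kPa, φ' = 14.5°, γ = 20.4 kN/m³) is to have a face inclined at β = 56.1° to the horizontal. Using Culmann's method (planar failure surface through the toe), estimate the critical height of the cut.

H_c = 26.24 m

Culmann's analysis gives the critical failure plane at α_cr = (β + φ')/2 = (56.1 + 14.5)/2 = 35.3°, and the critical height
H_c = (4c'/γ) · sinβ cosφ' / [1 − cos(β − φ')]
    = (4·42.0/20.4) · sin56.1°·cos14.5° / [1 − cos(41.6°)]
    = 8.235 · 0.8300·0.9681 / [1 − 0.7478]
    = 8.235 · 0.8036 / 0.2522
    = 26.24 m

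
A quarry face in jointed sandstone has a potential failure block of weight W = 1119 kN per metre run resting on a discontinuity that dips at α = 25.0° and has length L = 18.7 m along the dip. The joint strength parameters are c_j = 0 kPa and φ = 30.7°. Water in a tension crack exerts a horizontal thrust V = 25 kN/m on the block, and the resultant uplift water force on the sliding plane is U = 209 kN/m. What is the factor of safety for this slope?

FS = 0.95

Resolving the block weight along and normal to the plane and applying the Mohr–Coulomb strength on the joint:
N' = W cosα − U − V sinα = 1119·cos25.0° − 209 − 25·sin25.0° = 794.6 kN/m
Driving force T = W sinα + V cosα = 1119·sin25.0° + 25·cos25.0° = 495.6 kN/m
Resisting force R = c_j·L + N'·tanφ = 0·18.7 + 794.6·tan30.7° = 0.0 + 471.8 = 471.8 kN/m
FS = R / T = 471.8 / 495.6 = 0.952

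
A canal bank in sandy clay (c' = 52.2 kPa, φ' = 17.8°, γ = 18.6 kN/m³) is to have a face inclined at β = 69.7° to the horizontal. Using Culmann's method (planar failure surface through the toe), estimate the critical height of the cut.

Culmann's analysis gives the critical failure plane at α_cr = (β + φ')/2 = (69.7 + 17.8)/2 = 43.8°, and the critical height
H_c = (4c'/γ) · sinβ cosφ' / [1 − cos(β − φ')]
    = (4·52.2/18.6) · sin69.7°·cos17.8° / [1 − cos(51.9°)]
    = 11.226 · 0.9379·0.9521 / [1 − 0.6170]
    = 11.226 · 0.8930 / 0.3830
    = 26.18 m

H_c = 26.18 m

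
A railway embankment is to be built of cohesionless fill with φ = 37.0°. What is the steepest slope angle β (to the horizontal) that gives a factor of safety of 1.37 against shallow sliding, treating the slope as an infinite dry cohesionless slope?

For an infinite dry cohesionless slope FS = tanφ/tanβ, so tanβ = tanφ / FS.
tanβ = tan37.0° / 1.37 = 0.7536 / 1.37 = 0.5500
β = arctan(0.5500) = 28.81°

β = 28.8°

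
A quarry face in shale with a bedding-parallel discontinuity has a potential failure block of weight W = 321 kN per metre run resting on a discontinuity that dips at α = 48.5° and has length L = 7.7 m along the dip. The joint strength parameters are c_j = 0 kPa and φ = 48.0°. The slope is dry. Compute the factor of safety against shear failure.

FS = 0.98

Resolving the block weight along and normal to the plane and applying the Mohr–Coulomb strength on the joint:
N' = W cosα = 321·cos48.5° = 212.7 kN/m
Driving force T = W sinα = 321·sin48.5° = 240.4 kN/m
Resisting force R = c_j·L + N'·tanφ = 0·7.7 + 212.7·tan48.0° = 0.0 + 236.2 = 236.2 kN/m
FS = R / T = 236.2 / 240.4 = 0.983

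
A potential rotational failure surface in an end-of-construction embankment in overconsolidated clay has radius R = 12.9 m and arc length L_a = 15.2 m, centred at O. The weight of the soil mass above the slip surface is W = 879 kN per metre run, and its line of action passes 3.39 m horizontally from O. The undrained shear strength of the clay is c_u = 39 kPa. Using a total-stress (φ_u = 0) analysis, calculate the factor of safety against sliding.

FS = 2.57

Taking moments about the centre O, the resisting moment is provided by the undrained shear strength acting along the arc:
M_R = c_u·L_a·R = 39·15.20·12.9 = 7647.1 kN·m/m
M_D = W·d = 879·3.39 = 2979.8 kN·m/m
FS = M_R / M_D = 7647.1 / 2979.8 = 2.566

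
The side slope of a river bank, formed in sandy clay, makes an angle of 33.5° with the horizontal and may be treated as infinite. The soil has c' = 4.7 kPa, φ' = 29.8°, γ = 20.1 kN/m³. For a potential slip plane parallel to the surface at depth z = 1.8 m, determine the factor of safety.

For an infinite slope with a slip plane parallel to the surface (no pore pressure): FS = [c' + γz cos²β tanφ'] / [γz sinβ cosβ].
γz = 20.1·1.8 = 36.18 kN/m²
Numerator = 4.7 + 36.18·cos²33.5°·tan29.8° = 4.7 + 36.18·0.6954·0.5727 = 19.108 kPa
Denominator = 36.18·sin33.5°·cos33.5° = 36.18·0.5519·0.8339 = 16.652 kPa
FS = 19.108 / 16.652 = 1.148

FS = 1.15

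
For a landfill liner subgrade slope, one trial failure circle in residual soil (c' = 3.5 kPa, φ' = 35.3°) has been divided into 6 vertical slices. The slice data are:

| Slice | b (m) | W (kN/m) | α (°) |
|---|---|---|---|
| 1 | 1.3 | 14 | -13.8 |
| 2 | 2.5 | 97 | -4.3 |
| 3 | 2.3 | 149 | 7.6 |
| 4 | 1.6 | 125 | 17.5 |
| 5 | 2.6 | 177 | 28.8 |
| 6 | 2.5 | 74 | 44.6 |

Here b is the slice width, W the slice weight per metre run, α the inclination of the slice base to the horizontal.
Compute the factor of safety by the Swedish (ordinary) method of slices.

Ordinary method of slices: FS = Σ[c'·Δl_i + (W_i cosα_i)·tanφ'] / Σ W_i sinα_i, with Δl_i = b_i / cosα_i.
Slice 1: Δl = 1.3/cos(-13.8°) = 1.339 m; N'_1 = 14·cos(-13.8°) = 13.6; c'Δl = 4.69; W sinα = -3.3
Slice 2: Δl = 2.5/cos(-4.3°) = 2.507 m; N'_2 = 97·cos(-4.3°) = 96.7; c'Δl = 8.77; W sinα = -7.3
Slice 3: Δl = 2.3/cos7.6° = 2.320 m; N'_3 = 149·cos7.6° = 147.7; c'Δl = 8.12; W sinα = 19.7
Slice 4: Δl = 1.6/cos17.5° = 1.678 m; N'_4 = 125·cos17.5° = 119.2; c'Δl = 5.87; W sinα = 37.6
Slice 5: Δl = 2.6/cos28.8° = 2.967 m; N'_5 = 177·cos28.8° = 155.1; c'Δl = 10.38; W sinα = 85.3
Slice 6: Δl = 2.5/cos44.6° = 3.511 m; N'_6 = 74·cos44.6° = 52.7; c'Δl = 12.29; W sinα = 52.0
Σc'Δl = 50.1 kN/m; ΣN' = 585.0 kN/m; ΣW sinα = 183.9 kN/m
Resisting = 50.1 + 585.0·tan35.3° = 50.1 + 414.2 = 464.3 kN/m
FS = 464.3 / 183.9 = 2.525

FS = 2.52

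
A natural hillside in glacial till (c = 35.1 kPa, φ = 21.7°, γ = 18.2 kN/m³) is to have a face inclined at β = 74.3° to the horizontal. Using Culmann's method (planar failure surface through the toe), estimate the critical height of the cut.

H_c = 17.57 m

Culmann's analysis gives the critical failure plane at α_cr = (β + φ)/2 = (74.3 + 21.7)/2 = 48.0°, and the critical height
H_c = (4c/γ) · sinβ cosφ / [1 − cos(β − φ)]
    = (4·35.1/18.2) · sin74.3°·cos21.7° / [1 − cos(52.6°)]
    = 7.714 · 0.9627·0.9291 / [1 − 0.6074]
    = 7.714 · 0.8945 / 0.3926
    = 17.57 m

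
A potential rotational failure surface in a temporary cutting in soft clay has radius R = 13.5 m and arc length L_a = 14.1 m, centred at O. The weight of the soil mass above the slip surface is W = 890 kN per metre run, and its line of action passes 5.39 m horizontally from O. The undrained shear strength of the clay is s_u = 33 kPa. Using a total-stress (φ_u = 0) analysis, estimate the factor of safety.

FS = 1.31

Taking moments about the centre O, the resisting moment is provided by the undrained shear strength acting along the arc:
M_R = s_u·L_a·R = 33·14.10·13.5 = 6281.6 kN·m/m
M_D = W·d = 890·5.39 = 4797.1 kN·m/m
FS = M_R / M_D = 6281.6 / 4797.1 = 1.309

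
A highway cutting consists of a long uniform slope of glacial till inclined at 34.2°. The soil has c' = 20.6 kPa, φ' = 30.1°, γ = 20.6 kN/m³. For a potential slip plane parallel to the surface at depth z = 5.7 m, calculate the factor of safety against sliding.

For an infinite slope with a slip plane parallel to the surface (no pore pressure): FS = [c' + γz cos²β tanφ'] / [γz sinβ cosβ].
γz = 20.6·5.7 = 117.42 kN/m²
Numerator = 20.6 + 117.42·cos²34.2°·tan30.1° = 20.6 + 117.42·0.6841·0.5797 = 67.161 kPa
Denominator = 117.42·sin34.2°·cos34.2° = 117.42·0.5621·0.8271 = 54.587 kPa
FS = 67.161 / 54.587 = 1.230

FS = 1.23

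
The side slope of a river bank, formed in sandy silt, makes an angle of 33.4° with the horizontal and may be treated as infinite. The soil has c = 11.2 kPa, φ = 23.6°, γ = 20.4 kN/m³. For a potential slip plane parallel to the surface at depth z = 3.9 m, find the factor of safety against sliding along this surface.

FS = 0.97

For an infinite slope with a slip plane parallel to the surface (no pore pressure): FS = [c + γz cos²β tanφ] / [γz sinβ cosβ].
γz = 20.4·3.9 = 79.56 kN/m²
Numerator = 11.2 + 79.56·cos²33.4°·tan23.6° = 11.2 + 79.56·0.6970·0.4369 = 35.426 kPa
Denominator = 79.56·sin33.4°·cos33.4° = 79.56·0.5505·0.8348 = 36.563 kPa
FS = 35.426 / 36.563 = 0.969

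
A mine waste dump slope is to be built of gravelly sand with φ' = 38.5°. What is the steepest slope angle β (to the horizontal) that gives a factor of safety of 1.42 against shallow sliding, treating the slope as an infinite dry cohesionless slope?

For an infinite dry cohesionless slope FS = tanφ'/tanβ, so tanβ = tanφ' / FS.
tanβ = tan38.5° / 1.42 = 0.7954 / 1.42 = 0.5602
β = arctan(0.5602) = 29.26°

β = 29.3°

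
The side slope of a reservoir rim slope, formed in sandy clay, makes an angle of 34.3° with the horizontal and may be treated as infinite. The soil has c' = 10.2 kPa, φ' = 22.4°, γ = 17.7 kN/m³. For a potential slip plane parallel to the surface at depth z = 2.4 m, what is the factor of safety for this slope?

FS = 1.12

For an infinite slope with a slip plane parallel to the surface (no pore pressure): FS = [c' + γz cos²β tanφ'] / [γz sinβ cosβ].
γz = 17.7·2.4 = 42.48 kN/m²
Numerator = 10.2 + 42.48·cos²34.3°·tan22.4° = 10.2 + 42.48·0.6824·0.4122 = 22.149 kPa
Denominator = 42.48·sin34.3°·cos34.3° = 42.48·0.5635·0.8261 = 19.776 kPa
FS = 22.149 / 19.776 = 1.120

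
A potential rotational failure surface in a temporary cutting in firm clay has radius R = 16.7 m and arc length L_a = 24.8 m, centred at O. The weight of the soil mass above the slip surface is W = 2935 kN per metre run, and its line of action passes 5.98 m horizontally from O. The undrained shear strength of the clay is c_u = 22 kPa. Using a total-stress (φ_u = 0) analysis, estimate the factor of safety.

FS = 0.52

Taking moments about the centre O, the resisting moment is provided by the undrained shear strength acting along the arc:
M_R = c_u·L_a·R = 22·24.80·16.7 = 9111.5 kN·m/m
M_D = W·d = 2935·5.98 = 17551.3 kN·m/m
FS = M_R / M_D = 9111.5 / 17551.3 = 0.519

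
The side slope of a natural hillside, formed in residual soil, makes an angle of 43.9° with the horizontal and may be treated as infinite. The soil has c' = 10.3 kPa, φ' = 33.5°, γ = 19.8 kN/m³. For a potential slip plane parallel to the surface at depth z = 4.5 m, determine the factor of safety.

FS = 0.92

For an infinite slope with a slip plane parallel to the surface (no pore pressure): FS = [c' + γz cos²β tanφ'] / [γz sinβ cosβ].
γz = 19.8·4.5 = 89.10 kN/m²
Numerator = 10.3 + 89.10·cos²43.9°·tan33.5° = 10.3 + 89.10·0.5192·0.6619 = 40.919 kPa
Denominator = 89.10·sin43.9°·cos43.9° = 89.10·0.6934·0.7206 = 44.517 kPa
FS = 40.919 / 44.517 = 0.919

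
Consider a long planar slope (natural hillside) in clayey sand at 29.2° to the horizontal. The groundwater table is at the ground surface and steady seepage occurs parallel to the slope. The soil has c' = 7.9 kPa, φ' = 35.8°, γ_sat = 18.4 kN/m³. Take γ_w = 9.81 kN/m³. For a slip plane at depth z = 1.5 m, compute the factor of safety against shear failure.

With seepage parallel to the slope and the water table at the surface, the effective normal stress on the slip plane uses the buoyant unit weight γ' = γ_sat − γ_w while the driving shear stress uses γ_sat:
FS = [c' + γ' z cos²β tanφ'] / [γ_sat z sinβ cosβ]
γ' = 18.4 − 9.81 = 8.59 kN/m³
Numerator = 7.9 + 8.59·1.5·cos²29.2°·tan35.8° = 7.9 + 8.59·1.5·0.7620·0.7212 = 14.981 kPa
Denominator = 18.4·1.5·sin29.2°·cos29.2° = 18.4·1.5·0.4879·0.8729 = 11.754 kPa
FS = 14.981 / 11.754 = 1.275

FS = 1.27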